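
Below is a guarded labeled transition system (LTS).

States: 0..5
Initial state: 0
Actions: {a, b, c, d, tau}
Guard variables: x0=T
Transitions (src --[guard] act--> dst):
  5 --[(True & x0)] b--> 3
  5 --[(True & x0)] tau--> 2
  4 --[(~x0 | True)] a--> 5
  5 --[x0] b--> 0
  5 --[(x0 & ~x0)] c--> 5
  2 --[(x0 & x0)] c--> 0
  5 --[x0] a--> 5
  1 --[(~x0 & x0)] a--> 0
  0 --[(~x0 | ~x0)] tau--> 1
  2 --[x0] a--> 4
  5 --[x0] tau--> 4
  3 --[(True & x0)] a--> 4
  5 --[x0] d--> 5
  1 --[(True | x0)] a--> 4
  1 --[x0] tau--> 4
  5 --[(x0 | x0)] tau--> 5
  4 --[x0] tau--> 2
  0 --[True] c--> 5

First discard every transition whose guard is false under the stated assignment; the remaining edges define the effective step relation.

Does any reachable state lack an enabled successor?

R = {0,2,3,4,5}
  0: c→5  [1 out]
  2: a→4  c→0  [2 out]
  3: a→4  [1 out]
  4: a→5  tau→2  [2 out]
  5: a→5  b→0  b→3  d→5  tau→2  tau→4  tau→5  [7 out]

Answer: DEADLOCK-FREE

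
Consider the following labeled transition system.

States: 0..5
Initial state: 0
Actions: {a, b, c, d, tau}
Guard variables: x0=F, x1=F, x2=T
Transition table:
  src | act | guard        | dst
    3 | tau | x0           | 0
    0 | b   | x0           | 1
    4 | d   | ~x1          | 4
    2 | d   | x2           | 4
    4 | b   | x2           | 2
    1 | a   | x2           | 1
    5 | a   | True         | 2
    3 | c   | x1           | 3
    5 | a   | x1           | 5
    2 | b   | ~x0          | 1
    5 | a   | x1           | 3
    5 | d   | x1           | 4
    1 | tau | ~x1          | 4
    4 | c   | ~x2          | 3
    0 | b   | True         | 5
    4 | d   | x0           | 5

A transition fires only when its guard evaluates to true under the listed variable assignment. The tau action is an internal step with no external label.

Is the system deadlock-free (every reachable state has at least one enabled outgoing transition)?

R = {0,1,2,4,5}
  0: b→5  [deg 1]
  1: a→1  tau→4  [deg 2]
  2: b→1  d→4  [deg 2]
  4: b→2  d→4  [deg 2]
  5: a→2  [deg 1]

Answer: DEADLOCK-FREE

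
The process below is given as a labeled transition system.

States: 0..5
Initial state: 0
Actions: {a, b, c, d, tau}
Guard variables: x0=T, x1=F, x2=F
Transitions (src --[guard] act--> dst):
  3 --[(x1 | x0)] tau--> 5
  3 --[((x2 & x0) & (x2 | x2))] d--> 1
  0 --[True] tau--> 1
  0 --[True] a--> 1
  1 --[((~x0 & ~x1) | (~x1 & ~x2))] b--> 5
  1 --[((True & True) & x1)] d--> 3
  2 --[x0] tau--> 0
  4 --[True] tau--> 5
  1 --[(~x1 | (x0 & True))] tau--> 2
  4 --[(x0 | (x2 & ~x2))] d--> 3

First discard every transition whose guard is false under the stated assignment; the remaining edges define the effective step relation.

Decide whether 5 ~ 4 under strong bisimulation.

Refine partition for ~:
  P[0] = {{0,1,2,3,4,5}}
  P[1] = {{0},{1},{2,3},{4},{5}}
  P[2] = {{0},{1},{2},{3},{4},{5}}
Fixed point at round 3; 6 class(es).
class of 5: {5}; class of 4: {4}

Answer: NOT BISIMILAR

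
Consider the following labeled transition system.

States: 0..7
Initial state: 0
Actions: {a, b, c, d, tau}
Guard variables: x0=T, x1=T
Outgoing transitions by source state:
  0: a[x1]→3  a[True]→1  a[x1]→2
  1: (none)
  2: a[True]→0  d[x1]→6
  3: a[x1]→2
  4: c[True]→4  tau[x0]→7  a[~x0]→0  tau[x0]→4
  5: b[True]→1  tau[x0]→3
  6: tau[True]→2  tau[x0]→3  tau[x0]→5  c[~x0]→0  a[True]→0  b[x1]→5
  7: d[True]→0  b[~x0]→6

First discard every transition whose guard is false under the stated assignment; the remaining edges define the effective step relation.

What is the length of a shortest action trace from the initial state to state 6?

Answer: 2

Working:
BFS to 6:
  Layer 0: {0}
  Layer 1: {1,2,3}
  Layer 2: {6}
first hit 6 at d=2 via a·d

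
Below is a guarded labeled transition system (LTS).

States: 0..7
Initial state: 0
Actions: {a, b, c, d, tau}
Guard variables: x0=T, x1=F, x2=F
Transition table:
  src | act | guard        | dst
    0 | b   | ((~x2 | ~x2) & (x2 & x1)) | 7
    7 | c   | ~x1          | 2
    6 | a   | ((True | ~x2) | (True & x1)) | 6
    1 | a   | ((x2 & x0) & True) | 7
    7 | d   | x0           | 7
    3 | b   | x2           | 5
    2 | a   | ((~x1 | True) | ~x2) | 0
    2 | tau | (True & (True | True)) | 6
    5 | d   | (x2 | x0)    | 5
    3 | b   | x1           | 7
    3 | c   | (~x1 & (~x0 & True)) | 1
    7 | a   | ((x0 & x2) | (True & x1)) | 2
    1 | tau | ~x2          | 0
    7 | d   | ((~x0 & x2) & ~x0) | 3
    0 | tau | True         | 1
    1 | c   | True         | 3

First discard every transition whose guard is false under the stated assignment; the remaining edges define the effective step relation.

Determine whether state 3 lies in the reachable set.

After dropping false guards: 9 live edges.
depth 0: {0}
depth 1: {1}  total {0,1}
depth 2: {3}  total {0,1,3}
Reach set: {0,1,3}
witness 3: tau·c

Answer: REACHABLE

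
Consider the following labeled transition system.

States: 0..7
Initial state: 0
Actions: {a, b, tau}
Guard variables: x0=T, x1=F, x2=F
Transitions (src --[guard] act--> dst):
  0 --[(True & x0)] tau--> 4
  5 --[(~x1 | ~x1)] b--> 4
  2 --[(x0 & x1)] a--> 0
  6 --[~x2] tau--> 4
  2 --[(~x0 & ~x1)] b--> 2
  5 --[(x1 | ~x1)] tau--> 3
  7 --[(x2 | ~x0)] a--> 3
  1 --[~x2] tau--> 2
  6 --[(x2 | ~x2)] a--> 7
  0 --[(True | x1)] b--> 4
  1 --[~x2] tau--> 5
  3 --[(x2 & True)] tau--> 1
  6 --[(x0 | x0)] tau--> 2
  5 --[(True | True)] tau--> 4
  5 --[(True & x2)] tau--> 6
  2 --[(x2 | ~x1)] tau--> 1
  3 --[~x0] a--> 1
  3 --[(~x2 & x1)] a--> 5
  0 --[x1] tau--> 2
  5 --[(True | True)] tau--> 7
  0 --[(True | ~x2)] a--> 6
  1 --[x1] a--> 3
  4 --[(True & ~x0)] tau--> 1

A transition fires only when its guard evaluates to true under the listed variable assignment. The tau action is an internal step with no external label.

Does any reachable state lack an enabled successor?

R = {0,1,2,3,4,5,6,7}
  0: a→6  b→4  tau→4  [3 out]
  1: tau→2  tau→5  [2 out]
  2: tau→1  [1 out]
  3: ∅  [deadlock]
  4: ∅  [deadlock]
  5: b→4  tau→3  tau→4  tau→7  [4 out]
  6: a→7  tau→2  tau→4  [3 out]
  7: ∅  [deadlock]
Path to 3: a·tau·tau·tau·tau

Answer: DEADLOCK at state 3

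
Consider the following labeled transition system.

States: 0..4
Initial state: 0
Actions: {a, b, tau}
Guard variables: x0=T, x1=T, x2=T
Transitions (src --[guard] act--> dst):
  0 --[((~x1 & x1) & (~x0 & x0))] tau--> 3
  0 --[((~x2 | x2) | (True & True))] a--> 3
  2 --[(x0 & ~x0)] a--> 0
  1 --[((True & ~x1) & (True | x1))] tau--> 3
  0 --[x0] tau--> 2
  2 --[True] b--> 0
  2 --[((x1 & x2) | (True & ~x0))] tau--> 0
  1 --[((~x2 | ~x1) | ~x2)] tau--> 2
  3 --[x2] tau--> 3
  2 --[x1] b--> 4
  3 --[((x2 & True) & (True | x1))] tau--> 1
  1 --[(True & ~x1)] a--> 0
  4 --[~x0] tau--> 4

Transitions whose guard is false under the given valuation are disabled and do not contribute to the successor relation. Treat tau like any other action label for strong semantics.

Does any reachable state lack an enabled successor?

Answer: DEADLOCK at state 1

Analysis:
R = {0,1,2,3,4}
  0: a→3  tau→2  [2 exit(s)]
  1: ∅  [deadlock]
  2: b→0  b→4  tau→0  [3 exit(s)]
  3: tau→1  tau→3  [2 exit(s)]
  4: ∅  [deadlock]
Path to 1: a·tau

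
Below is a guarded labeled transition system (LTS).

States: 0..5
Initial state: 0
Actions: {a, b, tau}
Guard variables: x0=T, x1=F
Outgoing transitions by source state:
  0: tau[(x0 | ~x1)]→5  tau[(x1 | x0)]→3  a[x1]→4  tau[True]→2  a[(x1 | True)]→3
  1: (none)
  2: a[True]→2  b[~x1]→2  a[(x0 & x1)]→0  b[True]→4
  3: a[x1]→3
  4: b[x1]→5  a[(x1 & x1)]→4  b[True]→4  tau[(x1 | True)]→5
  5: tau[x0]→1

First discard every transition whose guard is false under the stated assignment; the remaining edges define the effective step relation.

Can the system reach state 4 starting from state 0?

Guard filter leaves 10 enabled edge(s).
Layer 0: {0}
Layer 1: {2,3,5}  cumulative {0,2,3,5}
Layer 2: {1,4}  cumulative {0,1,2,3,4,5}
R = {0,1,2,3,4,5}
witness 4: tau·b

Answer: REACHABLE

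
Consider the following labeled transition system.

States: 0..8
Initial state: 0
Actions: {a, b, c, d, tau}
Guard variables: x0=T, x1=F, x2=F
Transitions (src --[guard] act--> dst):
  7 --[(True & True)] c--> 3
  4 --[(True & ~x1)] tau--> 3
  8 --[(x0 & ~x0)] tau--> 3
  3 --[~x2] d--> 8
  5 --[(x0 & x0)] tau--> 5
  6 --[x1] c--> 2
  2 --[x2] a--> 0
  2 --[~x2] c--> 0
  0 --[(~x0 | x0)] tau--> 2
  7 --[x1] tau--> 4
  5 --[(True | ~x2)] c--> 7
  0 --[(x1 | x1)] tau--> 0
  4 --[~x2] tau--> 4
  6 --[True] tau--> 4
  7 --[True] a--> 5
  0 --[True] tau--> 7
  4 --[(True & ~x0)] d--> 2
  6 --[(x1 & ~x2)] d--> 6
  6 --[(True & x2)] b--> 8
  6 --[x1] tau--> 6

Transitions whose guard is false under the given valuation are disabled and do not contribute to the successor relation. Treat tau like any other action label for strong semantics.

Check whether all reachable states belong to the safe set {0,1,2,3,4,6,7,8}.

Safe = {0,1,2,3,4,6,7,8}
Reachable = {0,2,3,5,7,8}
  0: ok
  2: ok
  3: ok
  5: VIOLATES
  7: ok
  8: ok
witness against invariant: tau·a → 5

Answer: INVARIANT VIOLATED at state 5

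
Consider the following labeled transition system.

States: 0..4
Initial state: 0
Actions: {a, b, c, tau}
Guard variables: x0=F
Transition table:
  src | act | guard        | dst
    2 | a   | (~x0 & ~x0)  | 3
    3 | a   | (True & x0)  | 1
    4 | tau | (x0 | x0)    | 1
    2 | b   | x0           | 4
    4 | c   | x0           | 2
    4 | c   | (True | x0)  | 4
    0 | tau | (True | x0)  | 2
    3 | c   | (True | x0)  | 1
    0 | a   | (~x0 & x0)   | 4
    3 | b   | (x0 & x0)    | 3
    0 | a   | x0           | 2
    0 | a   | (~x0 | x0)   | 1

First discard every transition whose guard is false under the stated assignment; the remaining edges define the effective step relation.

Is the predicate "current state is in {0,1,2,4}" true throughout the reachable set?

Answer: INVARIANT VIOLATED at state 3

Working:
Safe = {0,1,2,4}
R = {0,1,2,3}
  0: ok
  1: ok
  2: ok
  3: outside
reach 3 via tau·a — violates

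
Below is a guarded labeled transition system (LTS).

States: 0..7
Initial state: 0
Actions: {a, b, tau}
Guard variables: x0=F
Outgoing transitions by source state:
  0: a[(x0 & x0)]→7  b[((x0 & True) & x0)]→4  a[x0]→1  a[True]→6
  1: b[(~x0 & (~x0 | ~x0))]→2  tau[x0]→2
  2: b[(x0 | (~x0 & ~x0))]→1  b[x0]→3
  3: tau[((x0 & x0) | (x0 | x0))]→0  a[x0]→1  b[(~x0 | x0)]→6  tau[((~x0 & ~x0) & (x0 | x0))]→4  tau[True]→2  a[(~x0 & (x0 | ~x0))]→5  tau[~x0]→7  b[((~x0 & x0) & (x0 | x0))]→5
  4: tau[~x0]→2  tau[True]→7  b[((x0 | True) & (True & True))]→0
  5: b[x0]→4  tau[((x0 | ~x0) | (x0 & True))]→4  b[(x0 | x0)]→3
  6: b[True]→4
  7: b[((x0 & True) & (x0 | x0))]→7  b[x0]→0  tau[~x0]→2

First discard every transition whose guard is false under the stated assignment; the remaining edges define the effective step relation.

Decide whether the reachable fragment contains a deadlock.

Answer: DEADLOCK-FREE

Analysis:
R = {0,1,2,4,6,7}
  0: a→6  [deg 1]
  1: b→2  [deg 1]
  2: b→1  [deg 1]
  4: b→0  tau→2  tau→7  [deg 3]
  6: b→4  [deg 1]
  7: tau→2  [deg 1]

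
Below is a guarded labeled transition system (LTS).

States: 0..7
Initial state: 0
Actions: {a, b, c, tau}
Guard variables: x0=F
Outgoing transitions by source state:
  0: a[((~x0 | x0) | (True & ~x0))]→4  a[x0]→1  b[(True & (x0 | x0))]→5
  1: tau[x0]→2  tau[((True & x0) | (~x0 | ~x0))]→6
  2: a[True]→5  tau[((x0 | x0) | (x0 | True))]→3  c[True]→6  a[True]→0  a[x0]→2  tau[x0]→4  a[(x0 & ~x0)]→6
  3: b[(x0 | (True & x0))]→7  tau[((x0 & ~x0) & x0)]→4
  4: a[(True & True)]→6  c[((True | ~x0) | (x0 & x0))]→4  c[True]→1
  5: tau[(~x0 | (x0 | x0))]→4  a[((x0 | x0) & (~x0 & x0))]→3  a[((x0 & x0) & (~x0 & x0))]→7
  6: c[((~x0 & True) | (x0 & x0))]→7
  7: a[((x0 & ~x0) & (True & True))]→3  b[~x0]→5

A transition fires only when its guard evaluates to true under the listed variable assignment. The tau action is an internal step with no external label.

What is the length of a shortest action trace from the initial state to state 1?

Layered search for 1:
  depth 0: {0}
  depth 1: {4}
  depth 2: {1,6}
depth(1)=2, e.g. a·c

Answer: 2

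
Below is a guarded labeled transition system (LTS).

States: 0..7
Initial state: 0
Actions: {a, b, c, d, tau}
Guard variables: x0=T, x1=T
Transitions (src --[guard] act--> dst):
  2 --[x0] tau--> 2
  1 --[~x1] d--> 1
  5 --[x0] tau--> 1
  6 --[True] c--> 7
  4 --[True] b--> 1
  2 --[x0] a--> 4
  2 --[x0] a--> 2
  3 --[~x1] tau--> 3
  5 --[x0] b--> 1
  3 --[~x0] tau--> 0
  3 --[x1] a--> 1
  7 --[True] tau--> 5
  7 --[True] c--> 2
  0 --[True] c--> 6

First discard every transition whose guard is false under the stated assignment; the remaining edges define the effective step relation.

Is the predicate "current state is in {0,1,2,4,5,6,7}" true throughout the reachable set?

Answer: INVARIANT HOLDS

Working:
Inv-set: {0,1,2,4,5,6,7}
Reachable = {0,1,2,4,5,6,7}
  0: ✓
  1: ✓
  2: ✓
  4: ✓
  5: ✓
  6: ✓
  7: ✓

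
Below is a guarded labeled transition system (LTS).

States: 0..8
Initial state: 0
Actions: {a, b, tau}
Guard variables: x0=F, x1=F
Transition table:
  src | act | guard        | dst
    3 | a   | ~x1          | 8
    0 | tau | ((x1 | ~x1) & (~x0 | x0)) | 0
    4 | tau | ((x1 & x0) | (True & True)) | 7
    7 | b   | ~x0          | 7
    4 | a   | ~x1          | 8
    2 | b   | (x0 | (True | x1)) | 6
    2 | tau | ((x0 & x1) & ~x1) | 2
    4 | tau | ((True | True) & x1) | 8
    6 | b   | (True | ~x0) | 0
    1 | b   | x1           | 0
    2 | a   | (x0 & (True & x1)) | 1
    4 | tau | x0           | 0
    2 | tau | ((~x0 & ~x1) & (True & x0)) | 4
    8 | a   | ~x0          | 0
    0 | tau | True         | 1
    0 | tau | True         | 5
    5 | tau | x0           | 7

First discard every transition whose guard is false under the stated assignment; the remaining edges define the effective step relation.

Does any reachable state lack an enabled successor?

Answer: DEADLOCK at state 1

Working:
Reachable = {0,1,5}
  0: tau→0  tau→1  tau→5  [3 out]
  1: ∅  [deadlock]
  5: ∅  [deadlock]
Path to 1: tau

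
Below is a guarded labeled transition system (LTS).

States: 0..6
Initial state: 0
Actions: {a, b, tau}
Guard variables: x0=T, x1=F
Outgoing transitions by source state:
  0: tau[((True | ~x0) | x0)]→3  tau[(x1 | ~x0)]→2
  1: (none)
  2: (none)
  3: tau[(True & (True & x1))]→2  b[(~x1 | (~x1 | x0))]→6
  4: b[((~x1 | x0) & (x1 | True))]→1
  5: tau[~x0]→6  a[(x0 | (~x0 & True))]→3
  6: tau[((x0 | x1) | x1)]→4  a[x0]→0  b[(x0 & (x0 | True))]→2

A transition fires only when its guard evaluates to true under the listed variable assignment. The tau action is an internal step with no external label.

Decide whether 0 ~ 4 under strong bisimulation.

Answer: NOT BISIMILAR

Trace:
Refine partition for ~:
  P[0] = {{0,1,2,3,4,5,6}}
  P[1] = {{0},{1,2},{3,4},{5},{6}}
  P[2] = {{0},{1,2},{3},{4},{5},{6}}
Fixed point at round 3; 6 class(es).
class of 0: {0}; class of 4: {4}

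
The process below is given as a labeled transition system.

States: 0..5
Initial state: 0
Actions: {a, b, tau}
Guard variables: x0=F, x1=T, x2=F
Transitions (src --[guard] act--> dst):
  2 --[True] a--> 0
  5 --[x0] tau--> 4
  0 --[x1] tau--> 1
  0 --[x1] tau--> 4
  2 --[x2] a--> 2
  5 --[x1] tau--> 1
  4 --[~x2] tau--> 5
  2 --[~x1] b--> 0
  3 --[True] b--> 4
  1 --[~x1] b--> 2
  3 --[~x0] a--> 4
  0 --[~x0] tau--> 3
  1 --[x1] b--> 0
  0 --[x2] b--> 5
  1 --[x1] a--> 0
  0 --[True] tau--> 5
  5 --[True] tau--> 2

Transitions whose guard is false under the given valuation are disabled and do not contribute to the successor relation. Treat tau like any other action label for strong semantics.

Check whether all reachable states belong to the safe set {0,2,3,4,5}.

Allowed set {0,2,3,4,5}
R = {0,1,2,3,4,5}
  0: ✓
  1: ✗ unsafe
  2: ✓
  3: ✓
  4: ✓
  5: ✓
witness against invariant: tau → 1

Answer: INVARIANT VIOLATED at state 1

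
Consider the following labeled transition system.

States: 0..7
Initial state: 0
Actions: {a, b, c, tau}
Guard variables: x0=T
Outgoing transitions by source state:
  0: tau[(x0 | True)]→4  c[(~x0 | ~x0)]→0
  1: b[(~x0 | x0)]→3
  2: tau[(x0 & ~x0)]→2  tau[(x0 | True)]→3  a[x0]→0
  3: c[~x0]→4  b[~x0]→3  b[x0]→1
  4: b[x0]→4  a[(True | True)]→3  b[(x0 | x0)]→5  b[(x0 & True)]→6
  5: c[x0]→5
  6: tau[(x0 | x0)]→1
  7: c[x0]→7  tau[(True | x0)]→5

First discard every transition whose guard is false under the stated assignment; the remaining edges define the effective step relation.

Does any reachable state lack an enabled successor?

Reachable = {0,1,3,4,5,6}
  0: tau→4  [1 out]
  1: b→3  [1 out]
  3: b→1  [1 out]
  4: a→3  b→4  b→5  b→6  [4 out]
  5: c→5  [1 out]
  6: tau→1  [1 out]

Answer: DEADLOCK-FREE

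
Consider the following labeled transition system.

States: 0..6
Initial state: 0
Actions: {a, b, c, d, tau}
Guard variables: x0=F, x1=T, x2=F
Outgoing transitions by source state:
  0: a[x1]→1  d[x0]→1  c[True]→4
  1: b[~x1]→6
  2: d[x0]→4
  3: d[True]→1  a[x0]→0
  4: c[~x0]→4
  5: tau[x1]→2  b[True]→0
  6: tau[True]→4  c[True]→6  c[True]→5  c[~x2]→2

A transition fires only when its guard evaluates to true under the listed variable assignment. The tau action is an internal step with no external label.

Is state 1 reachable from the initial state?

Guard filter leaves 10 enabled edge(s).
depth 0: {0}
depth 1: {1,4}  total {0,1,4}
R = {0,1,4}
witness 1: a

Answer: REACHABLE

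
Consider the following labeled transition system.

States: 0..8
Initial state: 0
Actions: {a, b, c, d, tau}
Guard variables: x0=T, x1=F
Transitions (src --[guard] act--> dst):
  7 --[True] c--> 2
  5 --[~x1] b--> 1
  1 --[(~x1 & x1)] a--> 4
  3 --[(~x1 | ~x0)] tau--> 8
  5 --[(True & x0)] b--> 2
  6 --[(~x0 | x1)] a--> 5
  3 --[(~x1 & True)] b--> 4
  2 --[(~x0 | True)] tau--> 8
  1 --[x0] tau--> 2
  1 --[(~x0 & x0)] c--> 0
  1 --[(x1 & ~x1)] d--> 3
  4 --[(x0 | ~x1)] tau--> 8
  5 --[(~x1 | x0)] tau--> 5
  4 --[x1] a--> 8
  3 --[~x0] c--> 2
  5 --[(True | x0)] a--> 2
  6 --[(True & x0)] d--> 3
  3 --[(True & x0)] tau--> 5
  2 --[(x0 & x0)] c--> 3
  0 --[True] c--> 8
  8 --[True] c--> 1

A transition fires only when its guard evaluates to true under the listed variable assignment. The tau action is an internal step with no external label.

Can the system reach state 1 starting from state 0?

Guard filter leaves 15 enabled edge(s).
depth 0: {0}
depth 1: {8}  total {0,8}
depth 2: {1}  total {0,1,8}
depth 3: {2}  total {0,1,2,8}
depth 4: {3}  total {0,1,2,3,8}
depth 5: {4,5}  total {0,1,2,3,4,5,8}
Reach set: {0,1,2,3,4,5,8}
trace reaching 1: c·c

Answer: REACHABLE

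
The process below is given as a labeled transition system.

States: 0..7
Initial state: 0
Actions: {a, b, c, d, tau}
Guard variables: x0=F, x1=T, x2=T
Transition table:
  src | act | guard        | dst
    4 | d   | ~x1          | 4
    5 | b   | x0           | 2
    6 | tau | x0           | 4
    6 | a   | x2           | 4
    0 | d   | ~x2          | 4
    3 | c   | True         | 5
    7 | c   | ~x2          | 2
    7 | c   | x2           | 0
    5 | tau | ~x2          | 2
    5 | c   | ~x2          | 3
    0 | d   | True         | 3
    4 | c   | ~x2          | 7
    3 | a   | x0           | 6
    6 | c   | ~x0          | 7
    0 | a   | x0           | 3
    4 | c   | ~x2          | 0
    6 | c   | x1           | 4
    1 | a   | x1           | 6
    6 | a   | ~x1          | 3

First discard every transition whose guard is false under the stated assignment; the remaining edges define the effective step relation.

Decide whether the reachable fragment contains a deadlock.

Answer: DEADLOCK at state 5

Trace:
Reachable = {0,3,5}
  0: d→3  [1 out]
  3: c→5  [1 out]
  5: ∅  [deadlock]
witness 5: d·c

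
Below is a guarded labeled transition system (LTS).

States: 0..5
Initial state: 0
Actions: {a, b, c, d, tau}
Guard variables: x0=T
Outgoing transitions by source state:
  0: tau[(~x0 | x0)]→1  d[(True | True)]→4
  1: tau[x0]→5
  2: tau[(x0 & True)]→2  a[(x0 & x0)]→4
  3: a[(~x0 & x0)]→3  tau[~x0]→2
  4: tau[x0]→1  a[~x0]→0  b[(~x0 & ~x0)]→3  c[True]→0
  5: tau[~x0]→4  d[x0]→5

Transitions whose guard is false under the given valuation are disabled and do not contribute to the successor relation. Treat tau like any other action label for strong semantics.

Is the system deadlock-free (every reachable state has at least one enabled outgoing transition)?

R = {0,1,4,5}
  0: d→4  tau→1  [2 out]
  1: tau→5  [1 out]
  4: c→0  tau→1  [2 out]
  5: d→5  [1 out]

Answer: DEADLOCK-FREE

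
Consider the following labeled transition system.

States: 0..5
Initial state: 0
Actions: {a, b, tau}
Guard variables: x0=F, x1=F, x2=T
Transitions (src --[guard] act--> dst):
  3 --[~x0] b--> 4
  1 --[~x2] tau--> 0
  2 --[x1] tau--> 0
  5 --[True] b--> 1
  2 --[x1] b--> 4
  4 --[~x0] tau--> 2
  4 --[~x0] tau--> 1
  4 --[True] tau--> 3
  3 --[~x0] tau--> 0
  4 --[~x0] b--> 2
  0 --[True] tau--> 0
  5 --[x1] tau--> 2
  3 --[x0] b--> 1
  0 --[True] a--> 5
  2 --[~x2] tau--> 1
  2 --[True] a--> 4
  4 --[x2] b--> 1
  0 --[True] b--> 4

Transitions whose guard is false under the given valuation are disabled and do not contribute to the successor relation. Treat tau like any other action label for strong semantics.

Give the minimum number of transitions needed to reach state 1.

Answer: 2

Working:
BFS to 1:
  Layer 0: {0}
  Layer 1: {4,5}
  Layer 2: {1,2,3}
1 enters at depth 2; path a·b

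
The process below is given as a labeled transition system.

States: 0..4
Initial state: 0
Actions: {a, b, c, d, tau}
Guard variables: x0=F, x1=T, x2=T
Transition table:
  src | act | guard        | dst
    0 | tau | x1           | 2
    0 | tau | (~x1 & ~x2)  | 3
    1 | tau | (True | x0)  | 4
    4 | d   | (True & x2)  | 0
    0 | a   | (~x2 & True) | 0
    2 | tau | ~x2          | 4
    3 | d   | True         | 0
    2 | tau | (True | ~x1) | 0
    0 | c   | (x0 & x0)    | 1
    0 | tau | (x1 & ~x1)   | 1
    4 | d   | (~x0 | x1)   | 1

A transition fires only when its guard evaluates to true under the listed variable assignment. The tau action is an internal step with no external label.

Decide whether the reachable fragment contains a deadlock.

Answer: DEADLOCK-FREE

Working:
Reachable = {0,2}
  0: tau→2  [1 exit(s)]
  2: tau→0  [1 exit(s)]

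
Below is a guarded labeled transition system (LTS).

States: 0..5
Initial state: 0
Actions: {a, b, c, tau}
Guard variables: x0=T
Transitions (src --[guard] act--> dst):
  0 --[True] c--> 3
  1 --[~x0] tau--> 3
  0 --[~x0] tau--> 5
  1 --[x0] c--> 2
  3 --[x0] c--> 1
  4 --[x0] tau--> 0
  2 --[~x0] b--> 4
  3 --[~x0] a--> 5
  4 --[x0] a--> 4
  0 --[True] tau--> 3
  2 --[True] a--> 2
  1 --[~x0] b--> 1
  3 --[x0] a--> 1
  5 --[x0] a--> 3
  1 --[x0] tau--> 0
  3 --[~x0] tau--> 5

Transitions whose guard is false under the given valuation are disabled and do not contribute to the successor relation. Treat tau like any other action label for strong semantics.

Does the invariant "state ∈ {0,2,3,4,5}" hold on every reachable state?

Inv-set: {0,2,3,4,5}
R = {0,1,2,3}
  0: safe
  1: VIOLATES
  2: safe
  3: safe
witness against invariant: c·c → 1

Answer: INVARIANT VIOLATED at state 1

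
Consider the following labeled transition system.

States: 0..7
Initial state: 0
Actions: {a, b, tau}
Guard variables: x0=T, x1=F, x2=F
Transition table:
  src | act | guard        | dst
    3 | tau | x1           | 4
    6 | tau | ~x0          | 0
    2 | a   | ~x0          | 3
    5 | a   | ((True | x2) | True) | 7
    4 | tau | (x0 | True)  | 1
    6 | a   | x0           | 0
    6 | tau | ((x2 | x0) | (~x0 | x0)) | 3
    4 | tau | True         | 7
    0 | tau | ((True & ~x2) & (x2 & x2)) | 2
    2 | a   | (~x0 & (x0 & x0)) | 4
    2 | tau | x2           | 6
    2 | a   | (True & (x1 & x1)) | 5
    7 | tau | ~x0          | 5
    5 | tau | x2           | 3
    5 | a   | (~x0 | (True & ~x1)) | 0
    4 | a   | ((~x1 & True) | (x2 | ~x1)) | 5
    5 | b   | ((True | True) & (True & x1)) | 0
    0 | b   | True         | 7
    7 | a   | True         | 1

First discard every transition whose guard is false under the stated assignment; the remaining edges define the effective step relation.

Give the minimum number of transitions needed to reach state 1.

Answer: 2

Working:
Layered search for 1:
  Layer 0: {0}
  Layer 1: {7}
  Layer 2: {1}
1 enters at depth 2; path b·a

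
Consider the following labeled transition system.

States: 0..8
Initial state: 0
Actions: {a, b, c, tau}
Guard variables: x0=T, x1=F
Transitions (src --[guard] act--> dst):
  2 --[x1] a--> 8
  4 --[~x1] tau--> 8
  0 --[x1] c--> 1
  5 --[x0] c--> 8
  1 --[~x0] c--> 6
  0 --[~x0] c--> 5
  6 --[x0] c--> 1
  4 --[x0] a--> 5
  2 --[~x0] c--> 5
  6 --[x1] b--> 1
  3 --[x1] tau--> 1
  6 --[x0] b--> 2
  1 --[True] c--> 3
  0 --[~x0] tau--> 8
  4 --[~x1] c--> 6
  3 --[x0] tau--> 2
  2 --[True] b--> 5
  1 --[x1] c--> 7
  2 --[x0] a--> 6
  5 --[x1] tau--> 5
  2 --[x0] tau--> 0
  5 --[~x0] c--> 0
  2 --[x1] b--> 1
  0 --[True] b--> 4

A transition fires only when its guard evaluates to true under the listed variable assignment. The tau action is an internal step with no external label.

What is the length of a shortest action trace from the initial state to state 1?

Layered search for 1:
  Layer 0: {0}
  Layer 1: {4}
  Layer 2: {5,6,8}
  Layer 3: {1,2}
depth(1)=3, e.g. b·c·c

Answer: 3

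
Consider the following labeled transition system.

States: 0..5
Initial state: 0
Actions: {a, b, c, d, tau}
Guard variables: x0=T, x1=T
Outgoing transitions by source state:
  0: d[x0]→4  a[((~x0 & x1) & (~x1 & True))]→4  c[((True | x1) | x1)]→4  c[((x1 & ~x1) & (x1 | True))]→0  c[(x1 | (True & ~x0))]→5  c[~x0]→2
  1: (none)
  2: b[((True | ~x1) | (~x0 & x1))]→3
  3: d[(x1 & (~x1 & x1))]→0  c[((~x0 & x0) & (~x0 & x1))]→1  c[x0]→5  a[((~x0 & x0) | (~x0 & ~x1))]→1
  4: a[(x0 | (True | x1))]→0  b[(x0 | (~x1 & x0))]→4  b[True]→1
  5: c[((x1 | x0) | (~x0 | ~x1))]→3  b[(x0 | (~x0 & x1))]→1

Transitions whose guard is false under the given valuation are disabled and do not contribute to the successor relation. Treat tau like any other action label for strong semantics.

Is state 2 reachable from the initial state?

Answer: UNREACHABLE

Working:
After dropping false guards: 10 live edges.
depth 0: {0}
depth 1: {4,5}  total {0,4,5}
depth 2: {1,3}  total {0,1,3,4,5}
Reachable = {0,1,3,4,5}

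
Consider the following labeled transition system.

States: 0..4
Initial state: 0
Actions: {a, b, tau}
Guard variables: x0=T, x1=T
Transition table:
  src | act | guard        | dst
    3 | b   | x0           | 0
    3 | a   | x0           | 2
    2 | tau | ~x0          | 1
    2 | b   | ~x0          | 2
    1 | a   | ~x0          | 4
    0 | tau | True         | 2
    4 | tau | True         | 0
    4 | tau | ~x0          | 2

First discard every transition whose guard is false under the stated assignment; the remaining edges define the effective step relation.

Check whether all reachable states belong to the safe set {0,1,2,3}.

Answer: INVARIANT HOLDS

Trace:
Allowed set {0,1,2,3}
Reach set: {0,2}
  0: ✓
  2: ✓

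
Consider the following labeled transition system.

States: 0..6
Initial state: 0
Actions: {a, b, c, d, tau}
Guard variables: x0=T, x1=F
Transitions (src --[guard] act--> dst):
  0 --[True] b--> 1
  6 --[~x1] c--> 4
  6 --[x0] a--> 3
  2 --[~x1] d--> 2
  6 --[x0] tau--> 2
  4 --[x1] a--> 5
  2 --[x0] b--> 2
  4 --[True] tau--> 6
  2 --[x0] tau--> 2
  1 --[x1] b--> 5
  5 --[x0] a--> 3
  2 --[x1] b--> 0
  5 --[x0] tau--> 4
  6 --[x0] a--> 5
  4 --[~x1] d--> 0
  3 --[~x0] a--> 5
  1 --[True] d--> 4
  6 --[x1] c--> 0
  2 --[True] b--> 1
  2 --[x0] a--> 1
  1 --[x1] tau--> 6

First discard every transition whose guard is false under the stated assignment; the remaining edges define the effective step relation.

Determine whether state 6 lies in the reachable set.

Answer: REACHABLE

Trace:
After dropping false guards: 15 live edges.
L0 = {0}
L1 = {1}  cumulative {0,1}
L2 = {4}  cumulative {0,1,4}
L3 = {6}  cumulative {0,1,4,6}
L4 = {2,3,5}  cumulative {0,1,2,3,4,5,6}
Reach set: {0,1,2,3,4,5,6}
witness 6: b·d·tau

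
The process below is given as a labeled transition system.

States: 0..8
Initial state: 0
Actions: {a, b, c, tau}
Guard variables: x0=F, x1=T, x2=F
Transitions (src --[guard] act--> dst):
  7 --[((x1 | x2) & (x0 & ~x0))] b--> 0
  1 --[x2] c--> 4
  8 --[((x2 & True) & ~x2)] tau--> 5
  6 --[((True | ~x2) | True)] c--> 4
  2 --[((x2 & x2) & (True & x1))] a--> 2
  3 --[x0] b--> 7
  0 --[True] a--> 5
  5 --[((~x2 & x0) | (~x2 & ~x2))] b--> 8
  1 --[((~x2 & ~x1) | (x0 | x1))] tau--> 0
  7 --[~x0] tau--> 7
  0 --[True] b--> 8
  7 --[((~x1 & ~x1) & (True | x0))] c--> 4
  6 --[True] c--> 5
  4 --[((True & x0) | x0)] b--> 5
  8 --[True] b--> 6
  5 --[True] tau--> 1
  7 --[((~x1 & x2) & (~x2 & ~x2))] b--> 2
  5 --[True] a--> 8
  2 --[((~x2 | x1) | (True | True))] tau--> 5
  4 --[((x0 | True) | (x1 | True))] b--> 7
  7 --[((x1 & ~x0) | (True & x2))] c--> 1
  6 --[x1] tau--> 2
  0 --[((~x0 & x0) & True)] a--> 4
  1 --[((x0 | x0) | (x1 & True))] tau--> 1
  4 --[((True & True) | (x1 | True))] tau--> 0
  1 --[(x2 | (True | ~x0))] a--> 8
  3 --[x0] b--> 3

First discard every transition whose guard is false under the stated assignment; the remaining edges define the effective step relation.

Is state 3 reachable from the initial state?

Answer: UNREACHABLE

Analysis:
17 transition(s) survive guard evaluation.
Layer 0: {0}
Layer 1: {5,8}  total {0,5,8}
Layer 2: {1,6}  total {0,1,5,6,8}
Layer 3: {2,4}  total {0,1,2,4,5,6,8}
Layer 4: {7}  total {0,1,2,4,5,6,7,8}
Reachable = {0,1,2,4,5,6,7,8}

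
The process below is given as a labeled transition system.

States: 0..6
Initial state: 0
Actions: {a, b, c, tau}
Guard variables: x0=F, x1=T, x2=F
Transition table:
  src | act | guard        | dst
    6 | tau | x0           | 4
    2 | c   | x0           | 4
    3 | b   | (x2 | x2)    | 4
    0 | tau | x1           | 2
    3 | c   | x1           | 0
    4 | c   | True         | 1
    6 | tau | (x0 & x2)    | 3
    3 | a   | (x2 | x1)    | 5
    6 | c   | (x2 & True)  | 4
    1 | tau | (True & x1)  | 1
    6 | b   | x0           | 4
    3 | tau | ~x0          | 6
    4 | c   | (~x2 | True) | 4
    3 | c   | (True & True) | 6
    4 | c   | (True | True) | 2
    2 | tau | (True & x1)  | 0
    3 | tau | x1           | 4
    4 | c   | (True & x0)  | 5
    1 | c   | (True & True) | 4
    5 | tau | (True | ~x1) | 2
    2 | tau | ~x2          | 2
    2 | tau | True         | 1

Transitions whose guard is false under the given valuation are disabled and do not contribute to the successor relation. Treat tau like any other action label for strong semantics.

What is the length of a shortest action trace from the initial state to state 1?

Answer: 2

Trace:
Layered search for 1:
  Layer 0: {0}
  Layer 1: {2}
  Layer 2: {1}
1 enters at depth 2; path tau·tau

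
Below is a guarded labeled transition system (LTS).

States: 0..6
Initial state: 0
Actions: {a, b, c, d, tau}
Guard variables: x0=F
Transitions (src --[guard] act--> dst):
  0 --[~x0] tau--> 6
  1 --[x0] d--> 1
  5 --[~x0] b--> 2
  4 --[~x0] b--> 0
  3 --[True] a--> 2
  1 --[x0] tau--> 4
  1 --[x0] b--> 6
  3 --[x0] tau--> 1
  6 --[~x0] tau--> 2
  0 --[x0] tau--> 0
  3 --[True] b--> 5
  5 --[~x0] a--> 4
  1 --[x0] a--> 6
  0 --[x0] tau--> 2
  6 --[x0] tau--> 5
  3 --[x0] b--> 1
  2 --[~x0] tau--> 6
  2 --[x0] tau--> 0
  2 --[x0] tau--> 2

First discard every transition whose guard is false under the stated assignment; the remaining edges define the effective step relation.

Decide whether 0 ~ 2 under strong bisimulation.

Refine partition for ~:
  P[0] = {{0,1,2,3,4,5,6}}
  P[1] = {{0,2,6},{1},{3,5},{4}}
  P[2] = {{0,2,6},{1},{3},{4},{5}}
stable after 3 split(s): 5 block(s)
[0]={0,2,6}  [2]={0,2,6}

Answer: BISIMILAR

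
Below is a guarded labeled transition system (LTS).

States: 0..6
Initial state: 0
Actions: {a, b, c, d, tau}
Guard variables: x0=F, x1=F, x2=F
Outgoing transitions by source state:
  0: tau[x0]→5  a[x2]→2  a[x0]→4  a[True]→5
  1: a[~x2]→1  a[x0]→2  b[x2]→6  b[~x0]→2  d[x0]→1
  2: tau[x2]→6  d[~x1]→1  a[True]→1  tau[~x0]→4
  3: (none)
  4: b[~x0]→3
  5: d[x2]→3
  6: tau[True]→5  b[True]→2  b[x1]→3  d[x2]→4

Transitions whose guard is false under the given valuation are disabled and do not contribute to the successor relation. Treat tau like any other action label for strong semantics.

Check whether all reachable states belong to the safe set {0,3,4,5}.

Allowed set {0,3,4,5}
Reach set: {0,5}
  0: ✓
  5: ✓

Answer: INVARIANT HOLDS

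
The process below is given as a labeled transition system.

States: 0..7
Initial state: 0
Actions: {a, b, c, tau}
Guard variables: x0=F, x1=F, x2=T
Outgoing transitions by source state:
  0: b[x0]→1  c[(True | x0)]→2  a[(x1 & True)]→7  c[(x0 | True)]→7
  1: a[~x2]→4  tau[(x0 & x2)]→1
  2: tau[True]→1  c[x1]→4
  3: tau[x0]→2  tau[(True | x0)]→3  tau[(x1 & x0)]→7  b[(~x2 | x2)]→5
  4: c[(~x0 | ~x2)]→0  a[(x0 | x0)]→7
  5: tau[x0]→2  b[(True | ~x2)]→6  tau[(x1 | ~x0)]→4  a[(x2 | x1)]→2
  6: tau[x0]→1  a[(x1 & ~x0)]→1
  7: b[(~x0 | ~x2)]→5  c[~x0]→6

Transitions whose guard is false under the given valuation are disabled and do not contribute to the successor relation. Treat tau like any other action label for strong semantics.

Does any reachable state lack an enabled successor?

Answer: DEADLOCK at state 1

Working:
R = {0,1,2,4,5,6,7}
  0: c→2  c→7  [2 out]
  1: ∅  [deadlock]
  2: tau→1  [1 out]
  4: c→0  [1 out]
  5: a→2  b→6  tau→4  [3 out]
  6: ∅  [deadlock]
  7: b→5  c→6  [2 out]
witness 1: c·tau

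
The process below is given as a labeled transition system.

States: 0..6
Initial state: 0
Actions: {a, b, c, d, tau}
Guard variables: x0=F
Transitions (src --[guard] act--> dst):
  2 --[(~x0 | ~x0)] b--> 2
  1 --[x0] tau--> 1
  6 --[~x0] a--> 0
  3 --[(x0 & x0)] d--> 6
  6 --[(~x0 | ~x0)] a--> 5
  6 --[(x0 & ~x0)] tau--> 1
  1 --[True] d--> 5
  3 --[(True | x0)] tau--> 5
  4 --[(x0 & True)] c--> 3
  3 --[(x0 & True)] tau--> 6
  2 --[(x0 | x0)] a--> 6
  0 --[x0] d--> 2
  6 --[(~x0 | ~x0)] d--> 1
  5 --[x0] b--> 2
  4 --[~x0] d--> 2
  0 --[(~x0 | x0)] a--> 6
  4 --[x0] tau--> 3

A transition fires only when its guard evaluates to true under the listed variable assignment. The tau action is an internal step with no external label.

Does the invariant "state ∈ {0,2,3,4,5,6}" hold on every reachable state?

Inv-set: {0,2,3,4,5,6}
Reach set: {0,1,5,6}
  0: safe
  1: outside
  5: safe
  6: safe
witness against invariant: a·d → 1

Answer: INVARIANT VIOLATED at state 1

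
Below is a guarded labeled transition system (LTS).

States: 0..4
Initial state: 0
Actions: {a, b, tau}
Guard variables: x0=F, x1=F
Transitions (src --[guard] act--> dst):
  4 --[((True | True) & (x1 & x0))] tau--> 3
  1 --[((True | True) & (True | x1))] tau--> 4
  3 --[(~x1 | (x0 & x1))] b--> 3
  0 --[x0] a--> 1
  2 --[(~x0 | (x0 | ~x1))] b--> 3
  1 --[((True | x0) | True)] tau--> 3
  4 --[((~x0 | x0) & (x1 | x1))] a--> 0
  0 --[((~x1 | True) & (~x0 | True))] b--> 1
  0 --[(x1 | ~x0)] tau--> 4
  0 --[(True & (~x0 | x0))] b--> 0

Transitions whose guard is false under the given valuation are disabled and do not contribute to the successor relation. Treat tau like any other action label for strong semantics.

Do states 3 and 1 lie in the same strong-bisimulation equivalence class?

Answer: NOT BISIMILAR

Analysis:
Compute ~ classes (split until stable):
  P[0] = {{0,1,2,3,4}}
  P[1] = {{0},{1},{2,3},{4}}
Fixed point at round 2; 4 class(es).
class of 3: {2,3}; class of 1: {1}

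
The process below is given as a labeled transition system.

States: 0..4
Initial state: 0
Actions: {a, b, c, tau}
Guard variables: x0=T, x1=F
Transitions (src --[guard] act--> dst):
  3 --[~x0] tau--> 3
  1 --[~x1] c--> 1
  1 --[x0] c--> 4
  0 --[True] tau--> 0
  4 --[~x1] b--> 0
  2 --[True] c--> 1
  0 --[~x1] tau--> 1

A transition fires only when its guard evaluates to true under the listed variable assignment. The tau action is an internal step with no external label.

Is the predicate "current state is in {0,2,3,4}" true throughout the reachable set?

Answer: INVARIANT VIOLATED at state 1

Working:
Inv-set: {0,2,3,4}
Reachable = {0,1,4}
  0: ✓
  1: VIOLATES
  4: ✓
reach 1 via tau — violates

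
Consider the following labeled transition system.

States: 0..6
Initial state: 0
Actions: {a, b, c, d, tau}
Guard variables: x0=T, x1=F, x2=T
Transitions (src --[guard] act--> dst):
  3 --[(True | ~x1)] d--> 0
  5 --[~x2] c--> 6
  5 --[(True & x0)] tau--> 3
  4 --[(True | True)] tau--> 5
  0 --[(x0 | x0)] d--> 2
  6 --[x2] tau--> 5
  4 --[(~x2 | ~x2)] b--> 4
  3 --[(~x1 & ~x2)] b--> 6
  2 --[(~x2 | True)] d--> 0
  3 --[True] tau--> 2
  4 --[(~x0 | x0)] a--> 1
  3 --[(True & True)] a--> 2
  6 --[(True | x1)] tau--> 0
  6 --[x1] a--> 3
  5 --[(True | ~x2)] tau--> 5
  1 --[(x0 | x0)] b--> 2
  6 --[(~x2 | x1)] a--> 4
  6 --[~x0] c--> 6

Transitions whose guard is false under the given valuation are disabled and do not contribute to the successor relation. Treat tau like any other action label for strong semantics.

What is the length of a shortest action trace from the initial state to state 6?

Answer: UNREACHABLE

Trace:
Breadth-first toward 6:
  L0 = {0}
  L1 = {2}
6 never appears.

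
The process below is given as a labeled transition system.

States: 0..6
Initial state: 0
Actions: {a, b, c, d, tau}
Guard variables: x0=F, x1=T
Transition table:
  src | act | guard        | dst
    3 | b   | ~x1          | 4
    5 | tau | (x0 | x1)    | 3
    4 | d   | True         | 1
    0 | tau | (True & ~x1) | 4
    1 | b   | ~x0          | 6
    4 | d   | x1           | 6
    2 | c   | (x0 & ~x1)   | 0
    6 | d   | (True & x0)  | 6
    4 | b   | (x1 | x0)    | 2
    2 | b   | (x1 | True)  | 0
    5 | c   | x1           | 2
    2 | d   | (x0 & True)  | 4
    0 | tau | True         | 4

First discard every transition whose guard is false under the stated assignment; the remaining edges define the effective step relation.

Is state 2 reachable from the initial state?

Answer: REACHABLE

Working:
8 transition(s) survive guard evaluation.
Layer 0: {0}
Layer 1: {4}  now seen {0,4}
Layer 2: {1,2,6}  now seen {0,1,2,4,6}
R = {0,1,2,4,6}
Path to 2: tau·b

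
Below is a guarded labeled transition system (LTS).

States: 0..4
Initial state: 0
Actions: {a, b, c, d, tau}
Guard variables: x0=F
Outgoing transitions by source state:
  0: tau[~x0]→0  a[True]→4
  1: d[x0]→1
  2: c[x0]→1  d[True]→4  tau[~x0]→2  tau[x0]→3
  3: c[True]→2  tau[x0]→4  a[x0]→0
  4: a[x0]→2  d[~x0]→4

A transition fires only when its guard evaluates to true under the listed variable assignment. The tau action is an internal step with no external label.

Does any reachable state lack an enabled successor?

Reach set: {0,4}
  0: a→4  tau→0  [2 out]
  4: d→4  [1 out]

Answer: DEADLOCK-FREE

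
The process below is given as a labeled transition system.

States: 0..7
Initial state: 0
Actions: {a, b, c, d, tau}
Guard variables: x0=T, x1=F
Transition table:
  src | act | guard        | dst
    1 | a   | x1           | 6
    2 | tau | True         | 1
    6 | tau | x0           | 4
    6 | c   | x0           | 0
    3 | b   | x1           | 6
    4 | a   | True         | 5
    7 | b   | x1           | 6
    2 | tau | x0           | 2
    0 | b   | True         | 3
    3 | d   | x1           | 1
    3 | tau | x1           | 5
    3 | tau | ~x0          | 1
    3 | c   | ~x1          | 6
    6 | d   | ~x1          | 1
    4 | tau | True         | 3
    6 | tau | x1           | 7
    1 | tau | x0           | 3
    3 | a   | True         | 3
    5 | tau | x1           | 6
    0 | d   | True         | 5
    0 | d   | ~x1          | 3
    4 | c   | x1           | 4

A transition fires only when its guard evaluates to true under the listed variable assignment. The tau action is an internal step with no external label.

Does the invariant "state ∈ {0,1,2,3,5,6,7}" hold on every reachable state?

Safe = {0,1,2,3,5,6,7}
Reach set: {0,1,3,4,5,6}
  0: ✓
  1: ✓
  3: ✓
  4: VIOLATES
  5: ✓
  6: ✓
witness against invariant: b·c·tau → 4

Answer: INVARIANT VIOLATED at state 4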